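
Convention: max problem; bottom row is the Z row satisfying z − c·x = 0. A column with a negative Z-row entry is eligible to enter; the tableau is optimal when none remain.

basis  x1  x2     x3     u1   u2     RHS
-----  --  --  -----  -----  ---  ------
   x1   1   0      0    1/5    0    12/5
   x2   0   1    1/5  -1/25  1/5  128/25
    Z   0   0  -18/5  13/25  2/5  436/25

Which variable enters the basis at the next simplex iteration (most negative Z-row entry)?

Negative Z-row entries: x3: -18/5.
The most negative is -18/5 in column x3, so x3 enters.

x3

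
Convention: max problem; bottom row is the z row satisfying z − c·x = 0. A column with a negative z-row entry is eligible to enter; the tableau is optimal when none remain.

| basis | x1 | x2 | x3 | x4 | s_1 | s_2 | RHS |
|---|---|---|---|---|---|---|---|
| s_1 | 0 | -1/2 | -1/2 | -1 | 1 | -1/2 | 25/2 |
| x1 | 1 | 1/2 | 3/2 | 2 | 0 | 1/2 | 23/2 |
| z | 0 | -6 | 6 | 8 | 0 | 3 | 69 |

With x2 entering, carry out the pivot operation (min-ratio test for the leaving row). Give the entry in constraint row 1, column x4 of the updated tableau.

Ratio test on column x2 — row 1: entry -1/2 ≤ 0; row 2: (23/2)/(1/2) = 23. Minimum is 23 at row 2 (x1 leaves); pivot element 1/2.
Divide row 2 by 1/2; eliminate column x2 from the other rows.
Row 1 update in column x4: -1 − (-1/2)·4 = 1.

1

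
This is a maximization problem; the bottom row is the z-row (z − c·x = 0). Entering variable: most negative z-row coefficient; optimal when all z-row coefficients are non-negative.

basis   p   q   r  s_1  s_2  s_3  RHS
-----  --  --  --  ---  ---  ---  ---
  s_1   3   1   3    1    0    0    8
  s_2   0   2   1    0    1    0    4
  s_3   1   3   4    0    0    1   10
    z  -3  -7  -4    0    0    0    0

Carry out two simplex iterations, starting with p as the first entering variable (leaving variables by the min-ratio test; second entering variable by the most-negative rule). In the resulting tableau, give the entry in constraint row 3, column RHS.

Ratio test on column p — row 1: 8/3 = 8/3; row 2: entry 0 ≤ 0; row 3: 10/1 = 10. Minimum is 8/3 at row 1 (s_1 leaves); pivot element 3.
Divide row 1 by 3; eliminate column p from the other rows.
Second iteration: most negative z-row entry is -6 in column q, so q enters.
Ratio test on column q — row 1: (8/3)/(1/3) = 8; row 2: 4/2 = 2; row 3: (22/3)/(8/3) = 11/4. Minimum is 2 at row 2 (s_2 leaves); pivot element 2.
Divide row 2 by 2; eliminate column q from the other rows.
After both pivots, the entry at constraint row 3, column RHS is 2.

2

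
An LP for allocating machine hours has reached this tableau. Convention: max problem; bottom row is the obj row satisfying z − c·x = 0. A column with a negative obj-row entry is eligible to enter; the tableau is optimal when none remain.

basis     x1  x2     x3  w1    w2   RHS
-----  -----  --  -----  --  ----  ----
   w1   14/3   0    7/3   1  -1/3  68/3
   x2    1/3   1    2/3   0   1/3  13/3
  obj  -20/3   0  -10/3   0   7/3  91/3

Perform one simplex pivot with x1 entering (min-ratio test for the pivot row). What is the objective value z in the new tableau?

Ratio test on column x1 — row 1: (68/3)/(14/3) = 34/7; row 2: (13/3)/(1/3) = 13. Minimum is 34/7 at row 1 (w1 leaves); pivot element 14/3.
Pivot on row 1; the obj-row RHS becomes 91/3 − (-20/3)·(34/7) = 439/7.

439/7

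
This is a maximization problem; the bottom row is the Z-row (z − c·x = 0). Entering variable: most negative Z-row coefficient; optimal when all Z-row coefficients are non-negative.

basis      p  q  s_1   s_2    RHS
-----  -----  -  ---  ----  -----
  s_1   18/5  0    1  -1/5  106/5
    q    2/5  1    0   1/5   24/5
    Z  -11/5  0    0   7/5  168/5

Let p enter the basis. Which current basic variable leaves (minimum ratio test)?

s_1

Column p entries and ratios — s_1: (106/5)/(18/5) = 53/9; q: (24/5)/(2/5) = 12.
Smallest ratio is 53/9 in the row of s_1, so s_1 leaves.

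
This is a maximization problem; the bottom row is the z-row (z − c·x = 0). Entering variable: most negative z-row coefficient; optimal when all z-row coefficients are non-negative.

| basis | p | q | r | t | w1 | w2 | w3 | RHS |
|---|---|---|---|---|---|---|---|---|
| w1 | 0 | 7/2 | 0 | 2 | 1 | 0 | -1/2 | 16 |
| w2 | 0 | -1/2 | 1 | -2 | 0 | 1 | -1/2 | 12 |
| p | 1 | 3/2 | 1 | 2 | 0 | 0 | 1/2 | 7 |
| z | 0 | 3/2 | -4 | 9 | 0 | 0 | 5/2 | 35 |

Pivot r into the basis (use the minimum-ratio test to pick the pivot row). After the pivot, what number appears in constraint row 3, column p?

1

Ratio test on column r — row 1: entry 0 ≤ 0; row 2: 12/1 = 12; row 3: 7/1 = 7. Minimum is 7 at row 3 (p leaves); pivot element 1.
Divide row 3 by 1; eliminate column r from the other rows.
In the new row 3, the p entry is the old entry divided by the pivot: 1/1 = 1.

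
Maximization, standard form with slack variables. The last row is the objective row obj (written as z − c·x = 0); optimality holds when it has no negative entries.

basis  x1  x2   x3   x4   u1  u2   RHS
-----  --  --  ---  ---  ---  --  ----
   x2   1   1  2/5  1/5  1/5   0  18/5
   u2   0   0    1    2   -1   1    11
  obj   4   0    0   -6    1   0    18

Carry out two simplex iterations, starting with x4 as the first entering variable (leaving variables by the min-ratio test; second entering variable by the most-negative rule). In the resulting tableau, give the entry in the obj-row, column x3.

Ratio test on column x4 — row 1: (18/5)/(1/5) = 18; row 2: 11/2 = 11/2. Minimum is 11/2 at row 2 (u2 leaves); pivot element 2.
Divide row 2 by 2; eliminate column x4 from the other rows.
Second iteration: most negative obj-row entry is -2 in column u1, so u1 enters.
Ratio test on column u1 — row 1: (5/2)/(3/10) = 25/3; row 2: entry -1/2 ≤ 0. Minimum is 25/3 at row 1 (x2 leaves); pivot element 3/10.
Divide row 1 by 3/10; eliminate column u1 from the other rows.
After both pivots, the entry at the obj-row, column x3 is 5.

5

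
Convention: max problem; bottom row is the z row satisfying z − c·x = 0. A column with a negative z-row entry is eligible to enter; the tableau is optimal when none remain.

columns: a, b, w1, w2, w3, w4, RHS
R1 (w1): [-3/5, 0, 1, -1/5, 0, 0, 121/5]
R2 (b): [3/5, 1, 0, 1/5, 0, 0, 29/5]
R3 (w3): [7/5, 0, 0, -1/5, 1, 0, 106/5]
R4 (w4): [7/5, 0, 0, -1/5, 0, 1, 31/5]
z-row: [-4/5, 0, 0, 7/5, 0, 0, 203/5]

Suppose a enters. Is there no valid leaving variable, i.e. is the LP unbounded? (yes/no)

Column a has positive entries in row(s) 2, 3, 4, so the ratio test bounds it — not unbounded.

no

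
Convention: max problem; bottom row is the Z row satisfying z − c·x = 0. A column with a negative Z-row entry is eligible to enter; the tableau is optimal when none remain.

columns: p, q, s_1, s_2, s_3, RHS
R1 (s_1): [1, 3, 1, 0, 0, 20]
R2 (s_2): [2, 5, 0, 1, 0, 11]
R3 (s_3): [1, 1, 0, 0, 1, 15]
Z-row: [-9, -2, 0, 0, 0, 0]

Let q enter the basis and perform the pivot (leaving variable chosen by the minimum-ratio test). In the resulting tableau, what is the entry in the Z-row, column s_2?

Ratio test on column q — row 1: 20/3 = 20/3; row 2: 11/5 = 11/5; row 3: 15/1 = 15. Minimum is 11/5 at row 2 (s_2 leaves); pivot element 5.
Divide row 2 by 5; eliminate column q from the other rows.
Z-row update in column s_2: 0 − (-2)·(1/5) = 2/5.

2/5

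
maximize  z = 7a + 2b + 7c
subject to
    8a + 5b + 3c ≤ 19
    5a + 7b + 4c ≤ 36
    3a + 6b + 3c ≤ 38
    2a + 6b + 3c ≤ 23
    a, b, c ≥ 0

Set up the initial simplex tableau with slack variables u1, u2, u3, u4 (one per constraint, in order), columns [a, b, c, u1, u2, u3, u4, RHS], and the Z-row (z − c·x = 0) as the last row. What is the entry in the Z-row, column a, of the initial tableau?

-7

The Z-row carries the negated objective coefficients: the a entry is -7.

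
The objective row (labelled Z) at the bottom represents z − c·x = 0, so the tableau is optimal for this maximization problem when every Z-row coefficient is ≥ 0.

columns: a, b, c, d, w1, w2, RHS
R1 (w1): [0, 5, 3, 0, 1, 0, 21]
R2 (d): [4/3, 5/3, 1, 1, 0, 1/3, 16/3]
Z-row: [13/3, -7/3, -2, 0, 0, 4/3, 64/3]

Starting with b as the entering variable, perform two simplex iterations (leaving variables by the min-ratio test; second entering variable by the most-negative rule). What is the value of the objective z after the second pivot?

Ratio test on column b — row 1: 21/5 = 21/5; row 2: (16/3)/(5/3) = 16/5. Minimum is 16/5 at row 2 (d leaves); pivot element 5/3.
Pivot on row 2; the Z-row RHS becomes 64/3 − (-7/3)·(16/5) = 144/5.
Next entering variable (most negative Z-row entry -3/5): c.
Ratio test on column c — row 1: entry 0 ≤ 0; row 2: (16/5)/(3/5) = 16/3. Minimum is 16/3 at row 2 (b leaves); pivot element 3/5.
After the second pivot the Z-row RHS is 144/5 − (-3/5)·(16/3) = 32.

32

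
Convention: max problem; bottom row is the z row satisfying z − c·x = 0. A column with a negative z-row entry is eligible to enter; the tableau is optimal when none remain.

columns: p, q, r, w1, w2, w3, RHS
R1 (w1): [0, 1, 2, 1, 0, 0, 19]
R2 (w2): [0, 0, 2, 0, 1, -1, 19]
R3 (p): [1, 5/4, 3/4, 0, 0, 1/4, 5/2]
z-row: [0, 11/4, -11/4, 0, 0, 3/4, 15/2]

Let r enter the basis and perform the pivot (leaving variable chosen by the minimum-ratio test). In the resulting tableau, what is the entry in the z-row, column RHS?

50/3

Ratio test on column r — row 1: 19/2 = 19/2; row 2: 19/2 = 19/2; row 3: (5/2)/(3/4) = 10/3. Minimum is 10/3 at row 3 (p leaves); pivot element 3/4.
Divide row 3 by 3/4; eliminate column r from the other rows.
z-row update in column RHS: 15/2 − (-11/4)·(10/3) = 50/3.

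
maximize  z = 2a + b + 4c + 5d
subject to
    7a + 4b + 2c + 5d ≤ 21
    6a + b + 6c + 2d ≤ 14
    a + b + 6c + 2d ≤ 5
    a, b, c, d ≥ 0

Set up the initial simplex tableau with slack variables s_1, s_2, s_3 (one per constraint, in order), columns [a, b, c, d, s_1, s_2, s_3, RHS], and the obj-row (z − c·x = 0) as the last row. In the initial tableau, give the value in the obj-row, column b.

The obj-row carries the negated objective coefficients: the b entry is -1.

-1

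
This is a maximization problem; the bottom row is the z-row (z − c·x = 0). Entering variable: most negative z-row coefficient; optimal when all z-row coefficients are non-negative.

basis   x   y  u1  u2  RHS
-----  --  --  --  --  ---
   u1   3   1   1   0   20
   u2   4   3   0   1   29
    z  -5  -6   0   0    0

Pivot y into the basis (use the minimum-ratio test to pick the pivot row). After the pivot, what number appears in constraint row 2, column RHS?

29/3

Ratio test on column y — row 1: 20/1 = 20; row 2: 29/3 = 29/3. Minimum is 29/3 at row 2 (u2 leaves); pivot element 3.
Divide row 2 by 3; eliminate column y from the other rows.
In the new row 2, the RHS entry is the old entry divided by the pivot: 29/3 = 29/3.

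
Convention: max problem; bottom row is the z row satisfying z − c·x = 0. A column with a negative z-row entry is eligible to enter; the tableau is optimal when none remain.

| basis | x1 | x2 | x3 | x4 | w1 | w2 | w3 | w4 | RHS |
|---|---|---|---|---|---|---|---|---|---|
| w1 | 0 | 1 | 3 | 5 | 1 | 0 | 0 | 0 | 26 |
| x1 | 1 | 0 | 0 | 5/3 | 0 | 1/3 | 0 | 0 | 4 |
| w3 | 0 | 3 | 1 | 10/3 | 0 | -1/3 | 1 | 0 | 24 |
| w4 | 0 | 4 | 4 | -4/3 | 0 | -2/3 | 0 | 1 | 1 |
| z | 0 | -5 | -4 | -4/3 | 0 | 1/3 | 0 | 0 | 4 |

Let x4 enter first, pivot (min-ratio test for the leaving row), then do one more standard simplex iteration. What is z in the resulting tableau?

Ratio test on column x4 — row 1: 26/5 = 26/5; row 2: 4/(5/3) = 12/5; row 3: 24/(10/3) = 36/5; row 4: entry -4/3 ≤ 0. Minimum is 12/5 at row 2 (x1 leaves); pivot element 5/3.
Pivot on row 2; the z-row RHS becomes 4 − (-4/3)·(12/5) = 36/5.
Next entering variable (most negative z-row entry -5): x2.
Ratio test on column x2 — row 1: 14/1 = 14; row 2: entry 0 ≤ 0; row 3: 16/3 = 16/3; row 4: (21/5)/4 = 21/20. Minimum is 21/20 at row 4 (w4 leaves); pivot element 4.
After the second pivot the z-row RHS is 36/5 − (-5)·(21/20) = 249/20.

249/20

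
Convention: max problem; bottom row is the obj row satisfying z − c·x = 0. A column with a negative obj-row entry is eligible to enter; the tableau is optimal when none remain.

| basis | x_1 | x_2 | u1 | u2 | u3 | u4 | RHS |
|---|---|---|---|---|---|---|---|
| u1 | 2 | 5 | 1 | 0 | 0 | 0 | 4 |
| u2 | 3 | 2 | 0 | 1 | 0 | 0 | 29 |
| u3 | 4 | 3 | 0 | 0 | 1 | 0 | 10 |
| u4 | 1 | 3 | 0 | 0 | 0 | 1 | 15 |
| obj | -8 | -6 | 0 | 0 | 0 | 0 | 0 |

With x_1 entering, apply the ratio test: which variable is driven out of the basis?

Column x_1 entries and ratios — u1: 4/2 = 2; u2: 29/3 = 29/3; u3: 10/4 = 5/2; u4: 15/1 = 15.
Smallest ratio is 2 in the row of u1, so u1 leaves.

u1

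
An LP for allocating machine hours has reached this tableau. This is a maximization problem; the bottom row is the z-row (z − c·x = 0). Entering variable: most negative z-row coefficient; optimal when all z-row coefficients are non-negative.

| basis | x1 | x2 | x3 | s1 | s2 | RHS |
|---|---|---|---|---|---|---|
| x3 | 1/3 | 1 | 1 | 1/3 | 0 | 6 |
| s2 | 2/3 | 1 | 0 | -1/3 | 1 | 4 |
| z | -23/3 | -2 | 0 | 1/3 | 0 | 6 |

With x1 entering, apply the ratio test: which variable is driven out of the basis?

Column x1 entries and ratios — x3: 6/(1/3) = 18; s2: 4/(2/3) = 6.
Smallest ratio is 6 in the row of s2, so s2 leaves.

s2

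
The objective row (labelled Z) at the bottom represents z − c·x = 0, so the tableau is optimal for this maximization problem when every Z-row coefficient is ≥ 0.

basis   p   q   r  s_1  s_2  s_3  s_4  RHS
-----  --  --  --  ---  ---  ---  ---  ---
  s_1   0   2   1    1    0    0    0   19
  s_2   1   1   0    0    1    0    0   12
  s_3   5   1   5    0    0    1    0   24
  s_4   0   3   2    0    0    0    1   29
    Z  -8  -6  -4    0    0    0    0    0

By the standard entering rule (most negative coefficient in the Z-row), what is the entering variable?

p

Negative Z-row entries: p: -8, q: -6, r: -4.
The most negative is -8 in column p, so p enters.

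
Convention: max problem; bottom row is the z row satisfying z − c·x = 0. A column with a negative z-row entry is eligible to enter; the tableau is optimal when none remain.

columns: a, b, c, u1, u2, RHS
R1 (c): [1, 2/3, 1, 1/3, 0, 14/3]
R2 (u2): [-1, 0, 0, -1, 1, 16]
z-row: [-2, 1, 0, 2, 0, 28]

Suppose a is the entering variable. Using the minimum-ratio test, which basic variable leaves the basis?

Column a entries and ratios — c: (14/3)/1 = 14/3; u2: -1 ≤ 0, skip.
Smallest ratio is 14/3 in the row of c, so c leaves.

c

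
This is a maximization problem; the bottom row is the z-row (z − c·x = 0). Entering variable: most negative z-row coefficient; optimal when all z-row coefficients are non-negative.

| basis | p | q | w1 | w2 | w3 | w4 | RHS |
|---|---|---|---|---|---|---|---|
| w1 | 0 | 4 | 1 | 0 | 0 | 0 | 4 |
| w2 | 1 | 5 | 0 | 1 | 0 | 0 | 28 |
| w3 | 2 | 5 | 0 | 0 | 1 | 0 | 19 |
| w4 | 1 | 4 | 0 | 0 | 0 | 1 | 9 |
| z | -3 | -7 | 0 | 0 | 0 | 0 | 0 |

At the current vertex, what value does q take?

q is not in the basis, so in the current basic feasible solution q = 0.

0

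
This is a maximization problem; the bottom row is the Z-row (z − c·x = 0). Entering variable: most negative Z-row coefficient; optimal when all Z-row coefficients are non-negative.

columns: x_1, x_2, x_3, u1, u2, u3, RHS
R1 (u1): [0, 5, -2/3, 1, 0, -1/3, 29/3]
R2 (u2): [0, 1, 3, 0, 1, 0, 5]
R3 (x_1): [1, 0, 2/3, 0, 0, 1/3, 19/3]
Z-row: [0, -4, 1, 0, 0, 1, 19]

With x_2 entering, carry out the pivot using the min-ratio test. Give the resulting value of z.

401/15

Ratio test on column x_2 — row 1: (29/3)/5 = 29/15; row 2: 5/1 = 5; row 3: entry 0 ≤ 0. Minimum is 29/15 at row 1 (u1 leaves); pivot element 5.
Pivot on row 1; the Z-row RHS becomes 19 − (-4)·(29/15) = 401/15.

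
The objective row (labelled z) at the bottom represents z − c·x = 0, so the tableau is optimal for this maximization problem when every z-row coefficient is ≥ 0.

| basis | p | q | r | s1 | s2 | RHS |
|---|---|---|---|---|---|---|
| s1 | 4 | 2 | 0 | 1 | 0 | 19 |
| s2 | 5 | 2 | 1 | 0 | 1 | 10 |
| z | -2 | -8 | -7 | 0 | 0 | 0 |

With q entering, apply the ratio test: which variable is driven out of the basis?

Column q entries and ratios — s1: 19/2 = 19/2; s2: 10/2 = 5.
Smallest ratio is 5 in the row of s2, so s2 leaves.

s2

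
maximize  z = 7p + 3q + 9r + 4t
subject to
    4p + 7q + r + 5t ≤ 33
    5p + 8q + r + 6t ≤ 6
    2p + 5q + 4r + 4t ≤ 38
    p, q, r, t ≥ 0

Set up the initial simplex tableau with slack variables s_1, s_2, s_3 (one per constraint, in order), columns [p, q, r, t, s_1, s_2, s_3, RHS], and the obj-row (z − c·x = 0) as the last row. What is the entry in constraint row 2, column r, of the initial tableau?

1

Constraint 2 has coefficient 1 on r.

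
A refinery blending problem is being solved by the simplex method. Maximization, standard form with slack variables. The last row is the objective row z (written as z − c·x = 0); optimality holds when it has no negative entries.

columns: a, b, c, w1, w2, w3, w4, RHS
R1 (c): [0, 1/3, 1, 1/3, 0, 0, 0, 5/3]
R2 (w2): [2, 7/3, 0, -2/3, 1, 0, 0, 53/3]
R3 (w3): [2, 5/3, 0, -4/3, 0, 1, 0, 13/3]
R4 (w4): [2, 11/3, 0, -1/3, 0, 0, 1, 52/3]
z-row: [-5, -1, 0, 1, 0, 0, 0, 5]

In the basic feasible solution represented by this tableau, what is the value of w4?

52/3

w4 is basic (row 4); its value is the RHS of that row, 52/3.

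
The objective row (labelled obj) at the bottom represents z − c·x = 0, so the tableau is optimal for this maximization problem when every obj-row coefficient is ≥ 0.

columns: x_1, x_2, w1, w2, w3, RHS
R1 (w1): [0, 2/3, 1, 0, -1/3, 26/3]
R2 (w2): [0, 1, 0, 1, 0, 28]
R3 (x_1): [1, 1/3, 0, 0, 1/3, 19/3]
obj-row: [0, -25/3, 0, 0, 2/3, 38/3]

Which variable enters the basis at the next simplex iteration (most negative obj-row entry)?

x_2

Negative obj-row entries: x_2: -25/3.
The most negative is -25/3 in column x_2, so x_2 enters.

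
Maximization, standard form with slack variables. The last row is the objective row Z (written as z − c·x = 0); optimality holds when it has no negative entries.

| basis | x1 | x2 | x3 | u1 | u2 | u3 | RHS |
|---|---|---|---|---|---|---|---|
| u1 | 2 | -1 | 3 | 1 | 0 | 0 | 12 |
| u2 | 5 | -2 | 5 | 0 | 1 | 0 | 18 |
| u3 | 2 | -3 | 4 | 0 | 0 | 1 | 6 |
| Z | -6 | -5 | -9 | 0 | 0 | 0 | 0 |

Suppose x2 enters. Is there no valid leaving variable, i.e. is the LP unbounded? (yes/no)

Every constraint-row entry in column x2 is ≤ 0, so increasing x2 is unbounded.

yes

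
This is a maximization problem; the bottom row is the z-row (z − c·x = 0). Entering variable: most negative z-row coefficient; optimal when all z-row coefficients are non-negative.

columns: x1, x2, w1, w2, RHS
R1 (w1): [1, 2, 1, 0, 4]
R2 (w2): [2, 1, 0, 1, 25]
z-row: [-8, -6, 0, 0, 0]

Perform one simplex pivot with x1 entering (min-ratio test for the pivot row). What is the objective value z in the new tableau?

32

Ratio test on column x1 — row 1: 4/1 = 4; row 2: 25/2 = 25/2. Minimum is 4 at row 1 (w1 leaves); pivot element 1.
Pivot on row 1; the z-row RHS becomes 0 − (-8)·4 = 32.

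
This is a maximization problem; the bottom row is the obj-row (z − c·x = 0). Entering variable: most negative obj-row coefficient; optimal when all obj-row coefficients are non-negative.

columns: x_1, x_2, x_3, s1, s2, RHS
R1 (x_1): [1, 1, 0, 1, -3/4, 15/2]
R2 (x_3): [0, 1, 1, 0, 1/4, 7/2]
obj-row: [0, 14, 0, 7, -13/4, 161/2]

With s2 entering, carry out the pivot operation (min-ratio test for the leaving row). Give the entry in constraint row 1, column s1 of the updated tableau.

Ratio test on column s2 — row 1: entry -3/4 ≤ 0; row 2: (7/2)/(1/4) = 14. Minimum is 14 at row 2 (x_3 leaves); pivot element 1/4.
Divide row 2 by 1/4; eliminate column s2 from the other rows.
Row 1 update in column s1: 1 − (-3/4)·0 = 1.

1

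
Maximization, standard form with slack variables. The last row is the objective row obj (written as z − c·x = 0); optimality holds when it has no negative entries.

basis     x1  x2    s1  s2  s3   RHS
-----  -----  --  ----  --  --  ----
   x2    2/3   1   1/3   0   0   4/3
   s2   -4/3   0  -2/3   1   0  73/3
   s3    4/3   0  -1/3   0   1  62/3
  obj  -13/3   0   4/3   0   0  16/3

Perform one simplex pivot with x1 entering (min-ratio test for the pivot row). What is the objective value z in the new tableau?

14

Ratio test on column x1 — row 1: (4/3)/(2/3) = 2; row 2: entry -4/3 ≤ 0; row 3: (62/3)/(4/3) = 31/2. Minimum is 2 at row 1 (x2 leaves); pivot element 2/3.
Pivot on row 1; the obj-row RHS becomes 16/3 − (-13/3)·2 = 14.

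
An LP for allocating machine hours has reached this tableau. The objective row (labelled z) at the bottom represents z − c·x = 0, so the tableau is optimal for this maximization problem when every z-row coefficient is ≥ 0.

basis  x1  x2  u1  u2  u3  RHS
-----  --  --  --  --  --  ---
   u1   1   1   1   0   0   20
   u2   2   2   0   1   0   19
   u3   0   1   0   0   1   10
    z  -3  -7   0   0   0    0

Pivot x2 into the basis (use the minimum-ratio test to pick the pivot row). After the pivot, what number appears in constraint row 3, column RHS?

Ratio test on column x2 — row 1: 20/1 = 20; row 2: 19/2 = 19/2; row 3: 10/1 = 10. Minimum is 19/2 at row 2 (u2 leaves); pivot element 2.
Divide row 2 by 2; eliminate column x2 from the other rows.
Row 3 update in column RHS: 10 − 1·(19/2) = 1/2.

1/2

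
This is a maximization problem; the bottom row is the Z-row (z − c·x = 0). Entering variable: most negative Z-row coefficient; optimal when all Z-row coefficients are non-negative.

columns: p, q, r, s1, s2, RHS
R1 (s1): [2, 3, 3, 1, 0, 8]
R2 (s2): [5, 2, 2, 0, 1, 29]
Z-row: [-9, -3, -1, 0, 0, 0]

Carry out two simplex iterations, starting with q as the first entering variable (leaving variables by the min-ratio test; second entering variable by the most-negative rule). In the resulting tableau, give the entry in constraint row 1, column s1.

Ratio test on column q — row 1: 8/3 = 8/3; row 2: 29/2 = 29/2. Minimum is 8/3 at row 1 (s1 leaves); pivot element 3.
Divide row 1 by 3; eliminate column q from the other rows.
Second iteration: most negative Z-row entry is -7 in column p, so p enters.
Ratio test on column p — row 1: (8/3)/(2/3) = 4; row 2: (71/3)/(11/3) = 71/11. Minimum is 4 at row 1 (q leaves); pivot element 2/3.
Divide row 1 by 2/3; eliminate column p from the other rows.
After both pivots, the entry at constraint row 1, column s1 is 1/2.

1/2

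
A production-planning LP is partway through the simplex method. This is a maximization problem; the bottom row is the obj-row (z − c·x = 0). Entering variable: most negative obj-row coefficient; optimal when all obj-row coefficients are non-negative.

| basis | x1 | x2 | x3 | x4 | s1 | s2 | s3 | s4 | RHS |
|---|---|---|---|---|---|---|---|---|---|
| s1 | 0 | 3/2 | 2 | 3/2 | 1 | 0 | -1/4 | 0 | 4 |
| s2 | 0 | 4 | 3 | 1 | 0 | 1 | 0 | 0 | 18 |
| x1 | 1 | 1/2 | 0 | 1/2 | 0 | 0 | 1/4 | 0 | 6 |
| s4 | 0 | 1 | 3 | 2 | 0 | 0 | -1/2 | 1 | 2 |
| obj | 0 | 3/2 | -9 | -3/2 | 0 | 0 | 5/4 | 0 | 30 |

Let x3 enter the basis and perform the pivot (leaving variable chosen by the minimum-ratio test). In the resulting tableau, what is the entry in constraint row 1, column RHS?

Ratio test on column x3 — row 1: 4/2 = 2; row 2: 18/3 = 6; row 3: entry 0 ≤ 0; row 4: 2/3 = 2/3. Minimum is 2/3 at row 4 (s4 leaves); pivot element 3.
Divide row 4 by 3; eliminate column x3 from the other rows.
Row 1 update in column RHS: 4 − 2·(2/3) = 8/3.

8/3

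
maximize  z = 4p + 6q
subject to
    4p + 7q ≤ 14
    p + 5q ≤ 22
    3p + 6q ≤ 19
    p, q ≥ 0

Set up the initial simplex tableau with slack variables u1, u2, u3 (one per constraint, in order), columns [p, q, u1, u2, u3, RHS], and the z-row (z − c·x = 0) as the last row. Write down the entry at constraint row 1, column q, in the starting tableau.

7

Constraint 1 has coefficient 7 on q.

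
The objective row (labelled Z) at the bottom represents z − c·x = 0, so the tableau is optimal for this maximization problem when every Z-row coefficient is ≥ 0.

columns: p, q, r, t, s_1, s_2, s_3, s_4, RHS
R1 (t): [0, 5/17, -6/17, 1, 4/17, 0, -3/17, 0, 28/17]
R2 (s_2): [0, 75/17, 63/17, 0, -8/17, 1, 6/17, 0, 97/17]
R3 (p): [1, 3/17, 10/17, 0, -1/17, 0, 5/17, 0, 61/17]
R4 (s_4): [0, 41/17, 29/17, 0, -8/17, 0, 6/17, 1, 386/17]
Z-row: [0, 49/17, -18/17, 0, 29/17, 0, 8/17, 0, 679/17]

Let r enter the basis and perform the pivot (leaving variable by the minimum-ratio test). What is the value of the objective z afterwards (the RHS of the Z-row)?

Ratio test on column r — row 1: entry -6/17 ≤ 0; row 2: (97/17)/(63/17) = 97/63; row 3: (61/17)/(10/17) = 61/10; row 4: (386/17)/(29/17) = 386/29. Minimum is 97/63 at row 2 (s_2 leaves); pivot element 63/17.
Pivot on row 2; the Z-row RHS becomes 679/17 − (-18/17)·(97/63) = 291/7.

291/7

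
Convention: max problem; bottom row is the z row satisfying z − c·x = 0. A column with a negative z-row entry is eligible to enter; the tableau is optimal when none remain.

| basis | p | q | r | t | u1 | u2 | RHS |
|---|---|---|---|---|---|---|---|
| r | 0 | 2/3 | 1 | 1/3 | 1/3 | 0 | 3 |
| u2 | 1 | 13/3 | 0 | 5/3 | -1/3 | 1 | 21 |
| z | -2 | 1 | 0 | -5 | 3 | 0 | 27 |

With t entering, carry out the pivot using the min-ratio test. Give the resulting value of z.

Ratio test on column t — row 1: 3/(1/3) = 9; row 2: 21/(5/3) = 63/5. Minimum is 9 at row 1 (r leaves); pivot element 1/3.
Pivot on row 1; the z-row RHS becomes 27 − (-5)·9 = 72.

72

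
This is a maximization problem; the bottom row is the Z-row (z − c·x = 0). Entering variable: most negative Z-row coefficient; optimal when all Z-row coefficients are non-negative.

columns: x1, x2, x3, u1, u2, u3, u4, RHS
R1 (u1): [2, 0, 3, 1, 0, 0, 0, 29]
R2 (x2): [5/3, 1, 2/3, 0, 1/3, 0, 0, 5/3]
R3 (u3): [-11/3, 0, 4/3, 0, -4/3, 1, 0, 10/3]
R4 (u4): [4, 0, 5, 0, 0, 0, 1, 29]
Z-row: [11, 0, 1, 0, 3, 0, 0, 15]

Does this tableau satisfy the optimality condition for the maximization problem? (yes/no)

Every Z-row coefficient is ≥ 0, so the tableau is optimal.

yes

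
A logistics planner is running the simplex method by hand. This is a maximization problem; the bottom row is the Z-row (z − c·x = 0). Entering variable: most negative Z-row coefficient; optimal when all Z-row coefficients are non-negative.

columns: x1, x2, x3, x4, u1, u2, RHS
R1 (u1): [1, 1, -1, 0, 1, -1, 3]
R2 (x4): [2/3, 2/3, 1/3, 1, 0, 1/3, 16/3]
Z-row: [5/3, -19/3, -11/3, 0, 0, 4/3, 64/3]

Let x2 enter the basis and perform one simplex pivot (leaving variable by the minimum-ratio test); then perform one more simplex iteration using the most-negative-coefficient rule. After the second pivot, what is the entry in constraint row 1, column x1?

1

Ratio test on column x2 — row 1: 3/1 = 3; row 2: (16/3)/(2/3) = 8. Minimum is 3 at row 1 (u1 leaves); pivot element 1.
Divide row 1 by 1; eliminate column x2 from the other rows.
Second iteration: most negative Z-row entry is -10 in column x3, so x3 enters.
Ratio test on column x3 — row 1: entry -1 ≤ 0; row 2: (10/3)/1 = 10/3. Minimum is 10/3 at row 2 (x4 leaves); pivot element 1.
Divide row 2 by 1; eliminate column x3 from the other rows.
After both pivots, the entry at constraint row 1, column x1 is 1.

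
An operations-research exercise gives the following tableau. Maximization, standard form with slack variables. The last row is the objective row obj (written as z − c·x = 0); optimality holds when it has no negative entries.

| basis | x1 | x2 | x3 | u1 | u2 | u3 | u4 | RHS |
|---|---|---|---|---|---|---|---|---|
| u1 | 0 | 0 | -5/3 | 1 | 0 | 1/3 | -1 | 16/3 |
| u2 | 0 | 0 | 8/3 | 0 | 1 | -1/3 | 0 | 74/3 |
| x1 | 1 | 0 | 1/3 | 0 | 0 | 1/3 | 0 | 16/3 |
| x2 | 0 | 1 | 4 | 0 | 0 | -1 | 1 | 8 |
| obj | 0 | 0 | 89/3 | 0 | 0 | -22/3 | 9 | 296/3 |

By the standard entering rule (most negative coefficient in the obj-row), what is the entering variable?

Negative obj-row entries: u3: -22/3.
The most negative is -22/3 in column u3, so u3 enters.

u3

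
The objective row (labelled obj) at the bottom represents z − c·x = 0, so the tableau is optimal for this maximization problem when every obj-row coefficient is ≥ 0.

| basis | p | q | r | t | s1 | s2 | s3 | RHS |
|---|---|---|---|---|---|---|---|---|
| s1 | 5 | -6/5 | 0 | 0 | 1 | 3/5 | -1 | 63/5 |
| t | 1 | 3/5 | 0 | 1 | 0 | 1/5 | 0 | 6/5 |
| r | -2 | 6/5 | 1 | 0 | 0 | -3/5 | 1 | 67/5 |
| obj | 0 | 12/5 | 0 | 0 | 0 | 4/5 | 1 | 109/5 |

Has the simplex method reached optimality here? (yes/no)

Every obj-row coefficient is ≥ 0, so the tableau is optimal.

yes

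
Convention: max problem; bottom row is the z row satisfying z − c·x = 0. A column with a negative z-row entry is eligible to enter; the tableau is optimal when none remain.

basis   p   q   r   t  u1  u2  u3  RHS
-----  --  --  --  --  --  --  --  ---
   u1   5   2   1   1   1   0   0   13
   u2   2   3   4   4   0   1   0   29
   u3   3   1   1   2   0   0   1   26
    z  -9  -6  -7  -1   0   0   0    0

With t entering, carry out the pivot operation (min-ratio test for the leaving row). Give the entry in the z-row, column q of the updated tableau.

Ratio test on column t — row 1: 13/1 = 13; row 2: 29/4 = 29/4; row 3: 26/2 = 13. Minimum is 29/4 at row 2 (u2 leaves); pivot element 4.
Divide row 2 by 4; eliminate column t from the other rows.
z-row update in column q: -6 − (-1)·(3/4) = -21/4.

-21/4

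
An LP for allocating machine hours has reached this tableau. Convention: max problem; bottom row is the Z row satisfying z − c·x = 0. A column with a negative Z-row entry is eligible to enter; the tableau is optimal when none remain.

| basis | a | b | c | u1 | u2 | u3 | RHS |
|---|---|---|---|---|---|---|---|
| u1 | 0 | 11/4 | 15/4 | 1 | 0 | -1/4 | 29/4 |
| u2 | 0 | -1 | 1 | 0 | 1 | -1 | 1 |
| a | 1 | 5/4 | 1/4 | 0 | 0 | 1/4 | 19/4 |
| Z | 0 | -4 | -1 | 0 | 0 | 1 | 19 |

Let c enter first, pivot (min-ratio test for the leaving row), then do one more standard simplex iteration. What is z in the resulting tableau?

Ratio test on column c — row 1: (29/4)/(15/4) = 29/15; row 2: 1/1 = 1; row 3: (19/4)/(1/4) = 19. Minimum is 1 at row 2 (u2 leaves); pivot element 1.
Pivot on row 2; the Z-row RHS becomes 19 − (-1)·1 = 20.
Next entering variable (most negative Z-row entry -5): b.
Ratio test on column b — row 1: (7/2)/(13/2) = 7/13; row 2: entry -1 ≤ 0; row 3: (9/2)/(3/2) = 3. Minimum is 7/13 at row 1 (u1 leaves); pivot element 13/2.
After the second pivot the Z-row RHS is 20 − (-5)·(7/13) = 295/13.

295/13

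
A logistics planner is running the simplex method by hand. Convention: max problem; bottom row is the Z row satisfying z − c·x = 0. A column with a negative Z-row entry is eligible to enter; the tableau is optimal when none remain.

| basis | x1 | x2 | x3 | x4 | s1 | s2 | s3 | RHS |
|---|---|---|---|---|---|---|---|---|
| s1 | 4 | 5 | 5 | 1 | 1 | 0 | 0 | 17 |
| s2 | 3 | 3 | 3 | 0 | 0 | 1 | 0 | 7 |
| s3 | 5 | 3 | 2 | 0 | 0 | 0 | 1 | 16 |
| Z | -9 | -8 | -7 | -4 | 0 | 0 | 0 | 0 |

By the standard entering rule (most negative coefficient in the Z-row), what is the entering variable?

Negative Z-row entries: x1: -9, x2: -8, x3: -7, x4: -4.
The most negative is -9 in column x1, so x1 enters.

x1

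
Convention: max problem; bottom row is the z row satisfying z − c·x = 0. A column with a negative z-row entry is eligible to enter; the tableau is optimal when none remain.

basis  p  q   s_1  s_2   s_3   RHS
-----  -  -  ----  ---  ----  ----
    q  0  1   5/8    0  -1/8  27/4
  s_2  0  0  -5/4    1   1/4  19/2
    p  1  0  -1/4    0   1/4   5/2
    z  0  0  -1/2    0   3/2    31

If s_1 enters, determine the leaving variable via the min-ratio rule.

Column s_1 entries and ratios — q: (27/4)/(5/8) = 54/5; s_2: -5/4 ≤ 0, skip; p: -1/4 ≤ 0, skip.
Smallest ratio is 54/5 in the row of q, so q leaves.

q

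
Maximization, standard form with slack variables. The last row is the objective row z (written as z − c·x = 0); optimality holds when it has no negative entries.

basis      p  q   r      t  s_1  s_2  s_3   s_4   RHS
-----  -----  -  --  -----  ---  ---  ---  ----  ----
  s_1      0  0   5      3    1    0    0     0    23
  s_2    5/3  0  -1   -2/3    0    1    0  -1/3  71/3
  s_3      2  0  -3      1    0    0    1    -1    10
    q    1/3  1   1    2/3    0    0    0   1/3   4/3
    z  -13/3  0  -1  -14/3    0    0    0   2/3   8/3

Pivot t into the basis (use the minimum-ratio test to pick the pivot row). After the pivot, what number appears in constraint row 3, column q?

-3/2

Ratio test on column t — row 1: 23/3 = 23/3; row 2: entry -2/3 ≤ 0; row 3: 10/1 = 10; row 4: (4/3)/(2/3) = 2. Minimum is 2 at row 4 (q leaves); pivot element 2/3.
Divide row 4 by 2/3; eliminate column t from the other rows.
Row 3 update in column q: 0 − 1·(3/2) = -3/2.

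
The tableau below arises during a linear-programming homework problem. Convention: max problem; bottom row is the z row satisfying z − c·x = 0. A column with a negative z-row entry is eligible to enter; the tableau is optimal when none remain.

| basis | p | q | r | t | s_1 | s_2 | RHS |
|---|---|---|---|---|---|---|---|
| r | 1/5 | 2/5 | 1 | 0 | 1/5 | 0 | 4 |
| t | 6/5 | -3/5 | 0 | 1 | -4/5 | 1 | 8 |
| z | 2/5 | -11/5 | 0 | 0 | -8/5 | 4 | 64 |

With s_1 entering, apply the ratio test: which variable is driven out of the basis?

r

Column s_1 entries and ratios — r: 4/(1/5) = 20; t: -4/5 ≤ 0, skip.
Smallest ratio is 20 in the row of r, so r leaves.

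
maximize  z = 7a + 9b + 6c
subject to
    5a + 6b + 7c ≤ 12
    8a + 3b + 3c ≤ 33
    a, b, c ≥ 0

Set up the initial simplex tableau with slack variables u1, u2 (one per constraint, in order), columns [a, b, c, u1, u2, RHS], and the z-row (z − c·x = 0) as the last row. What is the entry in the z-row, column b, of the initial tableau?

-9

The z-row carries the negated objective coefficients: the b entry is -9.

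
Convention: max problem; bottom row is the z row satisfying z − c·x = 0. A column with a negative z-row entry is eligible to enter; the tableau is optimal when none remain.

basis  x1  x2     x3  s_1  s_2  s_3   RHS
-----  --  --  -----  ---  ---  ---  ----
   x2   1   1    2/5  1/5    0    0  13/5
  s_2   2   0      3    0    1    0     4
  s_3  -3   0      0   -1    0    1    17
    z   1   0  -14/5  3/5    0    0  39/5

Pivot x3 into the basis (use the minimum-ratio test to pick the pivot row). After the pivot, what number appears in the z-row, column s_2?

14/15

Ratio test on column x3 — row 1: (13/5)/(2/5) = 13/2; row 2: 4/3 = 4/3; row 3: entry 0 ≤ 0. Minimum is 4/3 at row 2 (s_2 leaves); pivot element 3.
Divide row 2 by 3; eliminate column x3 from the other rows.
z-row update in column s_2: 0 − (-14/5)·(1/3) = 14/15.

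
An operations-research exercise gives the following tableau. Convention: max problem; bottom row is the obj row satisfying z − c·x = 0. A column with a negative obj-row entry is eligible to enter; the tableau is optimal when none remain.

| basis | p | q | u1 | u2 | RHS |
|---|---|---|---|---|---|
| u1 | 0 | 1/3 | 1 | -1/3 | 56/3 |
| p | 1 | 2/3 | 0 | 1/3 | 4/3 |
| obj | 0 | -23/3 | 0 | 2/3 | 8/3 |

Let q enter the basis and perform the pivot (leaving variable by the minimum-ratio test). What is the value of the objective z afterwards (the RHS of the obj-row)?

18

Ratio test on column q — row 1: (56/3)/(1/3) = 56; row 2: (4/3)/(2/3) = 2. Minimum is 2 at row 2 (p leaves); pivot element 2/3.
Pivot on row 2; the obj-row RHS becomes 8/3 − (-23/3)·2 = 18.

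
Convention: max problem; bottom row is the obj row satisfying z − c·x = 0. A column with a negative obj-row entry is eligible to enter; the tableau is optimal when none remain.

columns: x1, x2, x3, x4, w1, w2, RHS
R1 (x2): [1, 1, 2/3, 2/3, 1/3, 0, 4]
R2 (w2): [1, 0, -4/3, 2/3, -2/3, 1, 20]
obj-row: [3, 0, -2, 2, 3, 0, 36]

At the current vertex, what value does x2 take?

4

x2 is basic (row 1); its value is the RHS of that row, 4.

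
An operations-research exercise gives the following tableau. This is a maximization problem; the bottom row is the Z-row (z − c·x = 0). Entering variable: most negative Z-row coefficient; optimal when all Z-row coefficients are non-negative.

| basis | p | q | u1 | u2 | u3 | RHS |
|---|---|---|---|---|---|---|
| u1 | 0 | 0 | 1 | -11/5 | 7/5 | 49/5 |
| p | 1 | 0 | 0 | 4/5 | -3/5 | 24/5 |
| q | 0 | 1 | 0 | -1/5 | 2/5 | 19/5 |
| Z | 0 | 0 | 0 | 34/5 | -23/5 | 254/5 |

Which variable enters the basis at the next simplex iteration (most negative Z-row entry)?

u3

Negative Z-row entries: u3: -23/5.
The most negative is -23/5 in column u3, so u3 enters.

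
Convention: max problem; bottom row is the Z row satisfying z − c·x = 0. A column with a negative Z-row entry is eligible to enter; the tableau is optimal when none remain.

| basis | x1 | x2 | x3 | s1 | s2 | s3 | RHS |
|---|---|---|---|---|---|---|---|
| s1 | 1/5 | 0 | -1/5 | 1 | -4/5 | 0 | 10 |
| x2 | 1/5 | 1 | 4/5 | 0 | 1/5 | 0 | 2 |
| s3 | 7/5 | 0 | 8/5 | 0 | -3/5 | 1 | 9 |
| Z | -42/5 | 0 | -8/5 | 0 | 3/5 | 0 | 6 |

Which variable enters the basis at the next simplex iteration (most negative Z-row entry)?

x1

Negative Z-row entries: x1: -42/5, x3: -8/5.
The most negative is -42/5 in column x1, so x1 enters.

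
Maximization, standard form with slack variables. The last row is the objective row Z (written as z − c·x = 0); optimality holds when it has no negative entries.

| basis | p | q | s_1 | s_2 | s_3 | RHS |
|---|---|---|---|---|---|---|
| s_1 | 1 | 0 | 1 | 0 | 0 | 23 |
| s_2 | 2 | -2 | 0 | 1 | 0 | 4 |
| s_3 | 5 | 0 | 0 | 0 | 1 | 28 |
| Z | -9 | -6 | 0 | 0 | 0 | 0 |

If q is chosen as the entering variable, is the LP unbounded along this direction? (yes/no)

yes

Every constraint-row entry in column q is ≤ 0, so increasing q is unbounded.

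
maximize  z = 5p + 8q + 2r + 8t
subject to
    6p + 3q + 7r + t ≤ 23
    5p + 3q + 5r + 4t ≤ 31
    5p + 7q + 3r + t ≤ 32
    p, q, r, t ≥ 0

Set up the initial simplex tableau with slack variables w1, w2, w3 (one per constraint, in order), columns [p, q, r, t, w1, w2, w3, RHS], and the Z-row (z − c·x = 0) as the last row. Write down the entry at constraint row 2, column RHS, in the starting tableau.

The RHS of constraint 2 is b_2 = 31.

31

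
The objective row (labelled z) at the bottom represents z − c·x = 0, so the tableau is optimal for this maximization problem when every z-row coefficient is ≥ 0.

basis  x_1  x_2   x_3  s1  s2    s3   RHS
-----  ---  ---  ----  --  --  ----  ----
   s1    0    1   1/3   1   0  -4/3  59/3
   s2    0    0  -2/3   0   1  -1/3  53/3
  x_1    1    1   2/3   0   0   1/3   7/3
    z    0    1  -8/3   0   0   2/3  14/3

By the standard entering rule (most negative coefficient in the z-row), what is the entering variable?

x_3

Negative z-row entries: x_3: -8/3.
The most negative is -8/3 in column x_3, so x_3 enters.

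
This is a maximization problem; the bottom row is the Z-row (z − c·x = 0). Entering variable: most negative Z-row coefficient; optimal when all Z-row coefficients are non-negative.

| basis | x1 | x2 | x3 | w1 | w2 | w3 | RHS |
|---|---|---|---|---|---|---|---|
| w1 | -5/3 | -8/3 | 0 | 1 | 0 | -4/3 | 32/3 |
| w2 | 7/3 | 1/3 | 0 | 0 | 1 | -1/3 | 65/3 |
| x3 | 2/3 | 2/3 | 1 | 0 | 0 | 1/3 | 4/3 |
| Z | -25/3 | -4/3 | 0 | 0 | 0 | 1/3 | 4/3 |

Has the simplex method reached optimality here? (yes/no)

no

The Z-row has a negative entry -25/3 in column x1, so it is not optimal.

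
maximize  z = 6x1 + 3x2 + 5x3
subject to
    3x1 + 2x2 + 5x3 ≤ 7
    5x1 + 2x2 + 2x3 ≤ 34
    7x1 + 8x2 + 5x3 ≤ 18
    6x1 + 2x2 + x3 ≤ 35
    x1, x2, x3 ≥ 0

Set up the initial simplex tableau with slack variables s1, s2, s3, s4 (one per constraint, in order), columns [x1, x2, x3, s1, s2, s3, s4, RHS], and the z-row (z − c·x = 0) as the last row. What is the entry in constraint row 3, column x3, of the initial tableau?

Constraint 3 has coefficient 5 on x3.

5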